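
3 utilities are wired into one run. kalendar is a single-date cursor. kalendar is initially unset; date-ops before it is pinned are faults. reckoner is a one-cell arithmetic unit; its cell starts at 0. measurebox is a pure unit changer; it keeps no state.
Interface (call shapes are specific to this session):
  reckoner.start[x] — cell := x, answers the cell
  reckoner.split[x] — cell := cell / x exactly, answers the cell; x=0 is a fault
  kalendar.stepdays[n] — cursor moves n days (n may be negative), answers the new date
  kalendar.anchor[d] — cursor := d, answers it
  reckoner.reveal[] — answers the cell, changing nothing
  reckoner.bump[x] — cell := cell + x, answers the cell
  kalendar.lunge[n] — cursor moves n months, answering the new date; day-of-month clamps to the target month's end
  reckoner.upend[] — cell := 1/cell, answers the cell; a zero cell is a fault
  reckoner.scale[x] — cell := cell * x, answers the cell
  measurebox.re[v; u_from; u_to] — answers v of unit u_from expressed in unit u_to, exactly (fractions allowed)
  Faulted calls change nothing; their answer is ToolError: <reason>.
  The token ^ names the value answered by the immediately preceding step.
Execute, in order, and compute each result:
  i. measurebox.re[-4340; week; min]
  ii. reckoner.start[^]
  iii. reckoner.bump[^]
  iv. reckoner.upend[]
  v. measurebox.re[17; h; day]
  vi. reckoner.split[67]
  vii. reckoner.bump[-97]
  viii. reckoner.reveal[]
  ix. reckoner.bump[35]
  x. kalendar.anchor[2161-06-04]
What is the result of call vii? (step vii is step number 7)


Answer: -568626105601/5862124800

Derivation:
>>> measurebox.re v: -4340 u_from: week u_to: min
= -43747200
>>> reckoner.start x: ^
= -43747200
>>> reckoner.bump x: ^
= -87494400
>>> reckoner.upend
= -1/87494400
>>> measurebox.re v: 17 u_from: h u_to: day
= 17/24
>>> reckoner.split x: 67
= -1/5862124800
>>> reckoner.bump x: -97
= -568626105601/5862124800
>>> reckoner.reveal
= -568626105601/5862124800
>>> reckoner.bump x: 35
= -363451737601/5862124800
>>> kalendar.anchor d: 2161-06-04
= 2161-06-04


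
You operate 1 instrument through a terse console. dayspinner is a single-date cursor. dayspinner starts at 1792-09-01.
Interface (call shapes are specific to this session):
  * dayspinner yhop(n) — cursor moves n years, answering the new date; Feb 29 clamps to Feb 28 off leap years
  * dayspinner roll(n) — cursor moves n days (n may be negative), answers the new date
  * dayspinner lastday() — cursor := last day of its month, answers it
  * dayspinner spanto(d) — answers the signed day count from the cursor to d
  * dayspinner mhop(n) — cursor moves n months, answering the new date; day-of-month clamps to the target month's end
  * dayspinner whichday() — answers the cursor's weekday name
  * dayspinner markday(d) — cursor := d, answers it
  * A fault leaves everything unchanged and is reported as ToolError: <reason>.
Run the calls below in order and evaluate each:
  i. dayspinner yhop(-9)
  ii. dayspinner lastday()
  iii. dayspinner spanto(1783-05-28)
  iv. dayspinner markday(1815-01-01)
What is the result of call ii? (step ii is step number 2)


% 1. dayspinner yhop(n: -9) => 1783-09-01
% 2. dayspinner lastday() => 1783-09-30
% 3. dayspinner spanto(d: 1783-05-28) => -125
% 4. dayspinner markday(d: 1815-01-01) => 1815-01-01

Answer: 1783-09-30


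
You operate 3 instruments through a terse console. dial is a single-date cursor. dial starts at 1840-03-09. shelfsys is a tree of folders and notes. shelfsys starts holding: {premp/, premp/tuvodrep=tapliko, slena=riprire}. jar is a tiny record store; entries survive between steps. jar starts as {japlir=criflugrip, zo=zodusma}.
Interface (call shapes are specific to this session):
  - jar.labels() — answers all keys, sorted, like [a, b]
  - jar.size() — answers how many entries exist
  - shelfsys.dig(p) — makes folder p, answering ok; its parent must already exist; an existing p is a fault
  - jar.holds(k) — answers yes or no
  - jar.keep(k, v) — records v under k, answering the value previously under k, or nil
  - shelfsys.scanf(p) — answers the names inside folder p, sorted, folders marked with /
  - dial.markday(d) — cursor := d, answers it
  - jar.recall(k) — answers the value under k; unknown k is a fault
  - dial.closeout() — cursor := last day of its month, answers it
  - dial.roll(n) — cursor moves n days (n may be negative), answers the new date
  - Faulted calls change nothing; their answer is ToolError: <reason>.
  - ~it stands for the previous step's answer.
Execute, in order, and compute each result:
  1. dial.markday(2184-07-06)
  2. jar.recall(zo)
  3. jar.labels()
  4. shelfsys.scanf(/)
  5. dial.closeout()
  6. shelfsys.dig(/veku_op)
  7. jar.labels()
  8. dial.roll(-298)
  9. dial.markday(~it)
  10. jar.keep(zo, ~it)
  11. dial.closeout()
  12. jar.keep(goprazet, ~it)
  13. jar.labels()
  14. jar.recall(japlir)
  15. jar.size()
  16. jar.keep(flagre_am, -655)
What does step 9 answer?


Step: markday[d: 2184-07-06]
Result: 2184-07-06
Step: recall[k: zo]
Result: zodusma
Step: labels[]
Result: [japlir, zo]
Step: scanf[p: /]
Result: [premp/, slena]
Step: closeout[]
Result: 2184-07-31
Step: dig[p: /veku_op]
Result: ok
Step: labels[]
Result: [japlir, zo]
Step: roll[n: -298]
Result: 2183-10-07
Step: markday[d: ~it]
Result: 2183-10-07
Step: keep[k: zo; v: ~it]
Result: zodusma
Step: closeout[]
Result: 2183-10-31
Step: keep[k: goprazet; v: ~it]
Result: nil
Step: labels[]
Result: [goprazet, japlir, zo]
Step: recall[k: japlir]
Result: criflugrip
Step: size[]
Result: 3
Step: keep[k: flagre_am; v: -655]
Result: nil

Answer: 2183-10-07


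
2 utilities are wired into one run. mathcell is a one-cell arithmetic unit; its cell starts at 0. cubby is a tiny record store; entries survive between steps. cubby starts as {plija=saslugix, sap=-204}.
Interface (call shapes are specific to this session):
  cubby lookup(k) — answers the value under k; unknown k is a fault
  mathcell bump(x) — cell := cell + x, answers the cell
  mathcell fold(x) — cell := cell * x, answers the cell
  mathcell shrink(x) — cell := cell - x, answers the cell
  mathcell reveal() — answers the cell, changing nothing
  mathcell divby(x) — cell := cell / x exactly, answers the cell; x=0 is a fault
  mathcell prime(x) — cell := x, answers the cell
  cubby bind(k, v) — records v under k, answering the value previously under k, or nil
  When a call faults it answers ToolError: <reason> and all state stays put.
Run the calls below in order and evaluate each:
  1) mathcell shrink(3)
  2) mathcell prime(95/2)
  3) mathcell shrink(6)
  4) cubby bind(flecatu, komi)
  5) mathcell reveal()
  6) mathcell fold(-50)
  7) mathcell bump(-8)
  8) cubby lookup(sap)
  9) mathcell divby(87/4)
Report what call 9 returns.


// mathcell shrink(3) -> -3
// mathcell prime(95/2) -> 95/2
// mathcell shrink(6) -> 83/2
// cubby bind(flecatu, komi) -> nil
// mathcell reveal() -> 83/2
// mathcell fold(-50) -> -2075
// mathcell bump(-8) -> -2083
// cubby lookup(sap) -> -204
// mathcell divby(87/4) -> -8332/87

Answer: -8332/87


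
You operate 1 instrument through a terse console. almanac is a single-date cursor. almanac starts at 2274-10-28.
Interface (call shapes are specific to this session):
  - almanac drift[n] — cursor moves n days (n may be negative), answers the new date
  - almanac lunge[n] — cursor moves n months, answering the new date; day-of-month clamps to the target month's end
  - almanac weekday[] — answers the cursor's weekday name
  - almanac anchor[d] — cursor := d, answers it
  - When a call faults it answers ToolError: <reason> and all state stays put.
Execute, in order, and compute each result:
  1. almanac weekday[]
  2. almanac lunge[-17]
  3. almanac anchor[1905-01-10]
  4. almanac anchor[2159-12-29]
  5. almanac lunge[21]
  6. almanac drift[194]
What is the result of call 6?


Answer: 2162-04-11

Derivation:
% almanac weekday
  Wednesday
% almanac lunge n=-17
  2273-05-28
% almanac anchor d=1905-01-10
  1905-01-10
% almanac anchor d=2159-12-29
  2159-12-29
% almanac lunge n=21
  2161-09-29
% almanac drift n=194
  2162-04-11


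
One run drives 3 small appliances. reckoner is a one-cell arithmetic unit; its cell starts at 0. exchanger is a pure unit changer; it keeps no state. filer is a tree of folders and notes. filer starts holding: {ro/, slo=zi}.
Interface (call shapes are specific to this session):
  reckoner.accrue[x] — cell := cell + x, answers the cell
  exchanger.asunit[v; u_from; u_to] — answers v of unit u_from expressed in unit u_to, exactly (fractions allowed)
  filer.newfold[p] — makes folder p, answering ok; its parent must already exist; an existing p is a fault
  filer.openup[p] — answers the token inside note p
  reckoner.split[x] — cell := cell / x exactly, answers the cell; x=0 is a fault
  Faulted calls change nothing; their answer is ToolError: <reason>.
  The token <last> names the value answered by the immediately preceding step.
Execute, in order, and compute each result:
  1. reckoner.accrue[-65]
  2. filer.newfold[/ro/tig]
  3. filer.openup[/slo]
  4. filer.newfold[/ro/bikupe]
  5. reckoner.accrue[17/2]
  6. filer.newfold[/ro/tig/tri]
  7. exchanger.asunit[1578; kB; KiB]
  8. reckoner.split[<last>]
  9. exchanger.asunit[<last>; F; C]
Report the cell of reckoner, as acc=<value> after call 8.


Answer: acc=-3616/98625

Derivation:
~$ reckoner.accrue -65
= -65
~$ filer.newfold /ro/tig
= ok
~$ filer.openup /slo
= zi
~$ filer.newfold /ro/bikupe
= ok
~$ reckoner.accrue 17/2
= -113/2
~$ filer.newfold /ro/tig/tri
= ok
~$ exchanger.asunit 1578 kB KiB
= 98625/64
~$ reckoner.split <last>
= -3616/98625
~$ exchanger.asunit <last> F C
= -3159616/177525


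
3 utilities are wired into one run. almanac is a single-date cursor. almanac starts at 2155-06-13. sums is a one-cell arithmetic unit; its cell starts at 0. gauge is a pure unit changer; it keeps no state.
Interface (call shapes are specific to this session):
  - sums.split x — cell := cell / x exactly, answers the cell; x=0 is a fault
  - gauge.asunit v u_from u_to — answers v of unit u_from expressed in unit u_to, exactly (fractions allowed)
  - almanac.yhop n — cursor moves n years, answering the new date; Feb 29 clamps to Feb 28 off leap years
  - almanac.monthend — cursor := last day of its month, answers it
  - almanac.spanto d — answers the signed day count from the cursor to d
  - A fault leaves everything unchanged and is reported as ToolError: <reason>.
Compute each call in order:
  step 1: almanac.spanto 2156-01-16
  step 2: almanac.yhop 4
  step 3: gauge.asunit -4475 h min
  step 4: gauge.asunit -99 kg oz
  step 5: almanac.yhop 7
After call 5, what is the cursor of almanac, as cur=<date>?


==> almanac.spanto(d: 2156-01-16)
<== 217
==> almanac.yhop(n: 4)
<== 2159-06-13
==> gauge.asunit(v: -4475, u_from: h, u_to: min)
<== -268500
==> gauge.asunit(v: -99, u_from: kg, u_to: oz)
<== -14400000000/4123567
==> almanac.yhop(n: 7)
<== 2166-06-13

Answer: cur=2166-06-13


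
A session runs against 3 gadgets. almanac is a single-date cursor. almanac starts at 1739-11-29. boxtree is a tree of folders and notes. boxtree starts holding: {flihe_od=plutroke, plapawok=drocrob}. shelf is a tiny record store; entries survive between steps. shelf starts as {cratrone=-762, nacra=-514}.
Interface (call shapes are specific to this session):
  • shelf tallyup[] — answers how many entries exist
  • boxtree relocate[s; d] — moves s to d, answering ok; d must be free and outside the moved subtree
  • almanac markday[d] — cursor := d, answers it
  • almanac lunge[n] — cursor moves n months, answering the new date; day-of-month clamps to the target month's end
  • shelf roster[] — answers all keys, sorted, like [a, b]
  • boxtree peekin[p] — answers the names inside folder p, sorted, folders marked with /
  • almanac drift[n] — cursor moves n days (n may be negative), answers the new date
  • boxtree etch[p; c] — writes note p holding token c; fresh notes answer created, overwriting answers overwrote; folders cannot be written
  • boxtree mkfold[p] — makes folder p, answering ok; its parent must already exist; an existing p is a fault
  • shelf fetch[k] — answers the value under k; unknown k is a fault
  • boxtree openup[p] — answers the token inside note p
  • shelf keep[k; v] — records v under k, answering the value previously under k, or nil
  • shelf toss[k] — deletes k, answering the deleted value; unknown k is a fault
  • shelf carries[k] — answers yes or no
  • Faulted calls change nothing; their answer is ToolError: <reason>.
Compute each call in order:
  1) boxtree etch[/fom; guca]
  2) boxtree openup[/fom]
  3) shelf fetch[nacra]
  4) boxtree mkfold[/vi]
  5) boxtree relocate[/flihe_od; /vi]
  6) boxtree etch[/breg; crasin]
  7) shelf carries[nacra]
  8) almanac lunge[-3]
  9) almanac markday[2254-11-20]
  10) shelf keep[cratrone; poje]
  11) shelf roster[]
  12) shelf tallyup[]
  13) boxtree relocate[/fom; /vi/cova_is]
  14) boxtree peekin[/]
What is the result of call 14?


==> boxtree etch(/fom, guca)
<== created
==> boxtree openup(/fom)
<== guca
==> shelf fetch(nacra)
<== -514
==> boxtree mkfold(/vi)
<== ok
==> boxtree relocate(/flihe_od, /vi)
<== ToolError: exists
==> boxtree etch(/breg, crasin)
<== created
==> shelf carries(nacra)
<== yes
==> almanac lunge(-3)
<== 1739-08-29
==> almanac markday(2254-11-20)
<== 2254-11-20
==> shelf keep(cratrone, poje)
<== -762
==> shelf roster()
<== [cratrone, nacra]
==> shelf tallyup()
<== 2
==> boxtree relocate(/fom, /vi/cova_is)
<== ok
==> boxtree peekin(/)
<== [breg, flihe_od, plapawok, vi/]

Answer: [breg, flihe_od, plapawok, vi/]


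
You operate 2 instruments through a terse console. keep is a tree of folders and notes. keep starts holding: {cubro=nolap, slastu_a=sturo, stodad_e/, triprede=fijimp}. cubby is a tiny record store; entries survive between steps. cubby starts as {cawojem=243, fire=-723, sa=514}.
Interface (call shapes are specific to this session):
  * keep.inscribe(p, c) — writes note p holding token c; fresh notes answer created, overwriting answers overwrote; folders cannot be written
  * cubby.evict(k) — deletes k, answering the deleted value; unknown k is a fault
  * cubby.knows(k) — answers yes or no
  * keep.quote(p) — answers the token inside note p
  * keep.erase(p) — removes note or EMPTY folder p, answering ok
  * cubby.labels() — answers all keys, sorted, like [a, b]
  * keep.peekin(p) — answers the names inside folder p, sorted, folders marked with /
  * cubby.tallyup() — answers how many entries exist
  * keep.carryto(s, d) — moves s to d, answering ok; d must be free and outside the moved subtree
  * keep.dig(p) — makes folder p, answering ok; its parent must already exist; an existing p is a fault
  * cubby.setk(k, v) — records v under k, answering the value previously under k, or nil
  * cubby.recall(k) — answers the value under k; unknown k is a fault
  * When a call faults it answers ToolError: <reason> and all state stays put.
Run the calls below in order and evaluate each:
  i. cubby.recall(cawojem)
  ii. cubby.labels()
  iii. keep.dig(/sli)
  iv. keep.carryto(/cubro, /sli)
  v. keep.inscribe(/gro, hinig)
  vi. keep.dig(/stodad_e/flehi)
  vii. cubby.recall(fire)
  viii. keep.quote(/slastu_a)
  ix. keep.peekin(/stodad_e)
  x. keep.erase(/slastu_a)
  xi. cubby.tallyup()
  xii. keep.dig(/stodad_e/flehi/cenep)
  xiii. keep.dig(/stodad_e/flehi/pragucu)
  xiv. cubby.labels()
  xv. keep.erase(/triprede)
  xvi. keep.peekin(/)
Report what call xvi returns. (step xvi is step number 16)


Answer: [cubro, gro, sli/, stodad_e/]

Derivation:
==> recall(cawojem)
<== 243
==> labels()
<== [cawojem, fire, sa]
==> dig(/sli)
<== ok
==> carryto(/cubro, /sli)
<== ToolError: exists
==> inscribe(/gro, hinig)
<== created
==> dig(/stodad_e/flehi)
<== ok
==> recall(fire)
<== -723
==> quote(/slastu_a)
<== sturo
==> peekin(/stodad_e)
<== [flehi/]
==> erase(/slastu_a)
<== ok
==> tallyup()
<== 3
==> dig(/stodad_e/flehi/cenep)
<== ok
==> dig(/stodad_e/flehi/pragucu)
<== ok
==> labels()
<== [cawojem, fire, sa]
==> erase(/triprede)
<== ok
==> peekin(/)
<== [cubro, gro, sli/, stodad_e/]


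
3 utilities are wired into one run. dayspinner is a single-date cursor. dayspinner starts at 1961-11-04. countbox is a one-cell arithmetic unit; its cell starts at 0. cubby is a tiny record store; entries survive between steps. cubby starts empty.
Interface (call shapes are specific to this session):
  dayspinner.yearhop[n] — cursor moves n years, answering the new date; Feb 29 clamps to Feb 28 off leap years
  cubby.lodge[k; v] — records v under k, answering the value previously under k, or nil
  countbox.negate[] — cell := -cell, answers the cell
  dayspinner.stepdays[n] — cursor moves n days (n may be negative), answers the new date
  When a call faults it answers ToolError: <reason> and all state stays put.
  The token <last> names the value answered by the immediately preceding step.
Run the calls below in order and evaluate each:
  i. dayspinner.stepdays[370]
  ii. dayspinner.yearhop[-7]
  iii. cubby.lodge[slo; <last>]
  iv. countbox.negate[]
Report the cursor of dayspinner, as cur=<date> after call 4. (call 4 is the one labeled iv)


Answer: cur=1955-11-09

Derivation:
~$ dayspinner.stepdays 370
[out] 1962-11-09
~$ dayspinner.yearhop -7
[out] 1955-11-09
~$ cubby.lodge slo <last>
[out] nil
~$ countbox.negate
[out] 0


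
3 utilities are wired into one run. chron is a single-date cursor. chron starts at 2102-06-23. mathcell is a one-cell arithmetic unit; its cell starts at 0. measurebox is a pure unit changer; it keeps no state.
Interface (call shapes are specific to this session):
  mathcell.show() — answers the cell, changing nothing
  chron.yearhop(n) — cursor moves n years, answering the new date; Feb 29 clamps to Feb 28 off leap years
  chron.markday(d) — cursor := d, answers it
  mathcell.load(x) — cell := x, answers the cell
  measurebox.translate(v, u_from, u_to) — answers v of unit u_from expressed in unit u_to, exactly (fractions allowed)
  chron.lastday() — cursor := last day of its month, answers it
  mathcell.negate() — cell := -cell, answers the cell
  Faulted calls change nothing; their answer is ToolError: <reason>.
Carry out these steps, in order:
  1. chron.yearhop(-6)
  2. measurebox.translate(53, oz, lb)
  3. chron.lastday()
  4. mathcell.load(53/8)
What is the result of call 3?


I run chron.yearhop using n=-6: 2096-06-23.
I use measurebox.translate using v=53, u_from=oz, u_to=lb, which returns 53/16.
Now I run chron.lastday(), and get 2096-06-30.
I try mathcell.load using x=53/8, — result: 53/8.

Answer: 2096-06-30


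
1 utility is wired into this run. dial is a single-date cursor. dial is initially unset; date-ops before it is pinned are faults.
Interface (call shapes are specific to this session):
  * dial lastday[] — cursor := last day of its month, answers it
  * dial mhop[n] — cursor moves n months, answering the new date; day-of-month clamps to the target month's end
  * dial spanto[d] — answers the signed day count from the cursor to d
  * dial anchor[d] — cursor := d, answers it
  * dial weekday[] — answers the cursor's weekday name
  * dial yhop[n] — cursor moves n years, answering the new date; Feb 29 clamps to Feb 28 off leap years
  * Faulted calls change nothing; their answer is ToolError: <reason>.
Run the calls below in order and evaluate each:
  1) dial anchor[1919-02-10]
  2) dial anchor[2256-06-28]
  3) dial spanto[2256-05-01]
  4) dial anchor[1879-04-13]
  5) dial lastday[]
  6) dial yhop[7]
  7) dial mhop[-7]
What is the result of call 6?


~$ dial anchor d: 1919-02-10
[out] 1919-02-10
~$ dial anchor d: 2256-06-28
[out] 2256-06-28
~$ dial spanto d: 2256-05-01
[out] -58
~$ dial anchor d: 1879-04-13
[out] 1879-04-13
~$ dial lastday
[out] 1879-04-30
~$ dial yhop n: 7
[out] 1886-04-30
~$ dial mhop n: -7
[out] 1885-09-30

Answer: 1886-04-30


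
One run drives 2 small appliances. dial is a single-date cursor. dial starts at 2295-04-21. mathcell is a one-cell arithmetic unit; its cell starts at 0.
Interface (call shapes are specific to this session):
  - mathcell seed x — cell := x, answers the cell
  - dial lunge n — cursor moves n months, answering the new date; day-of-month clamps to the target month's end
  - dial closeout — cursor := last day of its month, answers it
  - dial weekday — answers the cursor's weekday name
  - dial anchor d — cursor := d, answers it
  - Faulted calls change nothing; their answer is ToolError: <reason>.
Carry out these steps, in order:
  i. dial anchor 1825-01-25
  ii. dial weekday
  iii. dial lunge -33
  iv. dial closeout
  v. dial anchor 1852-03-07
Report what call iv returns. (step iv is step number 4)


Answer: 1822-04-30

Derivation:
# 1. dial anchor(d→1825-01-25) : 1825-01-25
# 2. dial weekday() : Tuesday
# 3. dial lunge(n→-33) : 1822-04-25
# 4. dial closeout() : 1822-04-30
# 5. dial anchor(d→1852-03-07) : 1852-03-07


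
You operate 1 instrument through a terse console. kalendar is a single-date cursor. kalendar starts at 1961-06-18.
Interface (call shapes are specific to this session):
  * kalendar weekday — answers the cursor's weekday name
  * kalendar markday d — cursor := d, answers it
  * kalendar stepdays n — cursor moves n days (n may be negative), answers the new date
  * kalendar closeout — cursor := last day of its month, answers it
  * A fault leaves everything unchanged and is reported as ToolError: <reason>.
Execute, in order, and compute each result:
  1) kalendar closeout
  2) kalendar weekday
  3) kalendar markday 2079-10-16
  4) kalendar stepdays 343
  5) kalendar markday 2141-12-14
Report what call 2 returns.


Answer: Friday

Derivation:
I use kalendar closeout(), — result: 1961-06-30.
Calling kalendar weekday, and see Friday.
Now I run kalendar markday on d=2079-10-16, and observe 2079-10-16.
Now I run kalendar stepdays on n=343, and see 2080-09-23.
Then kalendar markday on d=2141-12-14: 2141-12-14.


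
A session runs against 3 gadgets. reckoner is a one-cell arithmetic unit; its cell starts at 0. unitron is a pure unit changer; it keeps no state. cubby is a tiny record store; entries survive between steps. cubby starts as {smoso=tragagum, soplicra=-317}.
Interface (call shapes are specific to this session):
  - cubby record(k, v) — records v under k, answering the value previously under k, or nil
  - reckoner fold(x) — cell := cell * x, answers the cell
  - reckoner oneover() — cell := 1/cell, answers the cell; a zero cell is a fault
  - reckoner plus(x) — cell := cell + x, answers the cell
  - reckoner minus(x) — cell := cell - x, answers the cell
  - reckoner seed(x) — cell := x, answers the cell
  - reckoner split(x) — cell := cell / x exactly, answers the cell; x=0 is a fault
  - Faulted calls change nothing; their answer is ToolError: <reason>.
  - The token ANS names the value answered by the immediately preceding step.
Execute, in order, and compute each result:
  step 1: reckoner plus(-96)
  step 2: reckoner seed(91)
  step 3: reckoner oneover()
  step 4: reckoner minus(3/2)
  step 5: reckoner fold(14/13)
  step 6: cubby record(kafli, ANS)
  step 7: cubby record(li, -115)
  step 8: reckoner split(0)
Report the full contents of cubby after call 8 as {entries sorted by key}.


Answer: {kafli=-271/169, li=-115, smoso=tragagum, soplicra=-317}

Derivation:
! reckoner plus(x: -96) : -96
! reckoner seed(x: 91) : 91
! reckoner oneover() : 1/91
! reckoner minus(x: 3/2) : -271/182
! reckoner fold(x: 14/13) : -271/169
! cubby record(k: kafli, v: ANS) : nil
! cubby record(k: li, v: -115) : nil
! reckoner split(x: 0) : ToolError: division by zero


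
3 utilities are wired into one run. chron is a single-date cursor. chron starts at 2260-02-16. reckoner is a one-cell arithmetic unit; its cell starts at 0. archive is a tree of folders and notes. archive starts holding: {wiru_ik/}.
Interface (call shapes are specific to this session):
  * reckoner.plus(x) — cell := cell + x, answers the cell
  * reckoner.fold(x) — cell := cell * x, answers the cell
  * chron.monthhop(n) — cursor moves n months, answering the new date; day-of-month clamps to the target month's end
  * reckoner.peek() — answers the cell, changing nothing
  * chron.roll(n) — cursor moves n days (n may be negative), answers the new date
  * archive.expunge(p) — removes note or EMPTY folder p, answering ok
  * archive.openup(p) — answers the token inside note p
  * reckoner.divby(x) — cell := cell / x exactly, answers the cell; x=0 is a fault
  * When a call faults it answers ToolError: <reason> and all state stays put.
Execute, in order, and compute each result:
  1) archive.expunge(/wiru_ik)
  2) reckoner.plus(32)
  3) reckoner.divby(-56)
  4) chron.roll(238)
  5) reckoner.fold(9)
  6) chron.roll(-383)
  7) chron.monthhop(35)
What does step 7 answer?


Answer: 2262-08-24

Derivation:
==> archive.expunge(p=/wiru_ik)
<== ok
==> reckoner.plus(x=32)
<== 32
==> reckoner.divby(x=-56)
<== -4/7
==> chron.roll(n=238)
<== 2260-10-11
==> reckoner.fold(x=9)
<== -36/7
==> chron.roll(n=-383)
<== 2259-09-24
==> chron.monthhop(n=35)
<== 2262-08-24


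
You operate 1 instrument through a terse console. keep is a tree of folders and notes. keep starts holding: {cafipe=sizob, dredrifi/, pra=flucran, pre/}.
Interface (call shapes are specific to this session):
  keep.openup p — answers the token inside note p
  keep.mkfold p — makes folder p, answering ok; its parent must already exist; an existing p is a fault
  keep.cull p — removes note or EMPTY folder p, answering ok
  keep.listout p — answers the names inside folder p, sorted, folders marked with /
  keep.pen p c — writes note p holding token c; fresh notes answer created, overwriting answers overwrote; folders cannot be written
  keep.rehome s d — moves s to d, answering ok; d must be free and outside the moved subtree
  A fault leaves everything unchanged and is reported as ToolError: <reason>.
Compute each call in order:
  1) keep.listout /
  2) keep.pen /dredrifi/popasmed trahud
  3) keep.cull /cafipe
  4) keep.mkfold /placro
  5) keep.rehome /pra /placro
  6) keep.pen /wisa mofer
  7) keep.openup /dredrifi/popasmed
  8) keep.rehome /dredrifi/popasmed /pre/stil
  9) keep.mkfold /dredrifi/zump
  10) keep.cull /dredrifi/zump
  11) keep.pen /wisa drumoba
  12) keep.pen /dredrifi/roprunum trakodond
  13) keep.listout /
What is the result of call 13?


==> keep.listout(p: /)
<== [cafipe, dredrifi/, pra, pre/]
==> keep.pen(p: /dredrifi/popasmed, c: trahud)
<== created
==> keep.cull(p: /cafipe)
<== ok
==> keep.mkfold(p: /placro)
<== ok
==> keep.rehome(s: /pra, d: /placro)
<== ToolError: exists
==> keep.pen(p: /wisa, c: mofer)
<== created
==> keep.openup(p: /dredrifi/popasmed)
<== trahud
==> keep.rehome(s: /dredrifi/popasmed, d: /pre/stil)
<== ok
==> keep.mkfold(p: /dredrifi/zump)
<== ok
==> keep.cull(p: /dredrifi/zump)
<== ok
==> keep.pen(p: /wisa, c: drumoba)
<== overwrote
==> keep.pen(p: /dredrifi/roprunum, c: trakodond)
<== created
==> keep.listout(p: /)
<== [dredrifi/, placro/, pra, pre/, wisa]

Answer: [dredrifi/, placro/, pra, pre/, wisa]


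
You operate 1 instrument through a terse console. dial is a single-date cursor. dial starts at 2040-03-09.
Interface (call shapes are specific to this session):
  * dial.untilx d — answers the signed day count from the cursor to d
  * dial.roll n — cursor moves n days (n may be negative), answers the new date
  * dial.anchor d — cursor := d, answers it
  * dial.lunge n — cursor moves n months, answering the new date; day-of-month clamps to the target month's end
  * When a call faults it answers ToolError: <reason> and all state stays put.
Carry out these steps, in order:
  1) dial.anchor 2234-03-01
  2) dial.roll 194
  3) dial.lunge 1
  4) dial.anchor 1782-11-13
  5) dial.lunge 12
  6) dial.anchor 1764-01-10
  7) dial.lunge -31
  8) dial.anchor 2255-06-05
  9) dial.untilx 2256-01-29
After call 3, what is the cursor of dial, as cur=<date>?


Answer: cur=2234-10-11

Derivation:
;; dial.anchor(d='2234-03-01') ~> 2234-03-01
;; dial.roll(n='194') ~> 2234-09-11
;; dial.lunge(n='1') ~> 2234-10-11
;; dial.anchor(d='1782-11-13') ~> 1782-11-13
;; dial.lunge(n='12') ~> 1783-11-13
;; dial.anchor(d='1764-01-10') ~> 1764-01-10
;; dial.lunge(n='-31') ~> 1761-06-10
;; dial.anchor(d='2255-06-05') ~> 2255-06-05
;; dial.untilx(d='2256-01-29') ~> 238


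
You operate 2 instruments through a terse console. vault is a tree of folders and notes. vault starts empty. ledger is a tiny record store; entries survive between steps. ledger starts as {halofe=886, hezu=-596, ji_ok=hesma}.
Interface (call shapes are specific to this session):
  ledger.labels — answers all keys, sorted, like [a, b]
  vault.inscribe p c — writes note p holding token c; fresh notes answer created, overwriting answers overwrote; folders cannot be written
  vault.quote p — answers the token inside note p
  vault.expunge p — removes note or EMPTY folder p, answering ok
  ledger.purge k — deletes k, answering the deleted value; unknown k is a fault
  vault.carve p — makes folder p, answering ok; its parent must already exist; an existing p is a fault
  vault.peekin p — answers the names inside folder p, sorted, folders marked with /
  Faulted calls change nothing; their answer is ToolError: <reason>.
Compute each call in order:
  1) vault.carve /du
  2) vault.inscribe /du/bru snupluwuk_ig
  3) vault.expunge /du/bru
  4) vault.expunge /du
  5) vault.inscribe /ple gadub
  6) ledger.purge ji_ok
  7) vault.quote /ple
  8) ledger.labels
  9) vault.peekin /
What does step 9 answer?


Answer: [ple]

Derivation:
$ carve p='/du'
  ok
$ inscribe p='/du/bru' c='snupluwuk_ig'
  created
$ expunge p='/du/bru'
  ok
$ expunge p='/du'
  ok
$ inscribe p='/ple' c='gadub'
  created
$ purge k='ji_ok'
  hesma
$ quote p='/ple'
  gadub
$ labels
  [halofe, hezu]
$ peekin p='/'
  [ple]


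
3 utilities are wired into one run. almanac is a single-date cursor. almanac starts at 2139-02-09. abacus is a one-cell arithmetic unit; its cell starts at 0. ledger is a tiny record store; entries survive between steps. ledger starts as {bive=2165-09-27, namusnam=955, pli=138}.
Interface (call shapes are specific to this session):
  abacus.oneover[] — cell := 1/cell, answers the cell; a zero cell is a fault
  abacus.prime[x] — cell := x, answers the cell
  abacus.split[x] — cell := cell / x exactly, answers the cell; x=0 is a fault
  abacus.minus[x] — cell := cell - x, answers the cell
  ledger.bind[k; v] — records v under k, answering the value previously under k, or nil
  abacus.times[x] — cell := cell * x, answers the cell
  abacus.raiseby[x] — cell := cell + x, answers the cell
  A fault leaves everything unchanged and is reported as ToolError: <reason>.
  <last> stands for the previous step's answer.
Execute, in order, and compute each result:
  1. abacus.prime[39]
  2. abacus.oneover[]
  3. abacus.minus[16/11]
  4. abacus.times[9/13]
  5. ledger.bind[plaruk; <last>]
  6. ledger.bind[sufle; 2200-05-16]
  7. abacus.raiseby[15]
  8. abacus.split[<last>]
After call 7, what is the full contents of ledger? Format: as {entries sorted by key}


-> abacus.prime(x=39)
<- 39
-> abacus.oneover()
<- 1/39
-> abacus.minus(x=16/11)
<- -613/429
-> abacus.times(x=9/13)
<- -1839/1859
-> ledger.bind(k=plaruk, v=<last>)
<- nil
-> ledger.bind(k=sufle, v=2200-05-16)
<- nil
-> abacus.raiseby(x=15)
<- 26046/1859
-> abacus.split(x=<last>)
<- 1

Answer: {bive=2165-09-27, namusnam=955, plaruk=-1839/1859, pli=138, sufle=2200-05-16}


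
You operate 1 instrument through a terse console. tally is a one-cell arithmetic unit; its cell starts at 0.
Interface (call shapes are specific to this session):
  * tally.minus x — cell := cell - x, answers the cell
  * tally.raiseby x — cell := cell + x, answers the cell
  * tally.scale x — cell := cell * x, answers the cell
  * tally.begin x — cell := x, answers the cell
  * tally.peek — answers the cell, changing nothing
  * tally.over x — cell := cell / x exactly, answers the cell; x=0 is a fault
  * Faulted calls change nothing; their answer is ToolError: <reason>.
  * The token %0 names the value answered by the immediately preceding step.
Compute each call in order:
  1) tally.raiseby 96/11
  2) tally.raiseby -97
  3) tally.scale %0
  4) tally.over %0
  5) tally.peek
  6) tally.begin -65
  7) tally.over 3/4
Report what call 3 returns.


Step: tally.raiseby[x: 96/11]
Result: 96/11
Step: tally.raiseby[x: -97]
Result: -971/11
Step: tally.scale[x: %0]
Result: 942841/121
Step: tally.over[x: %0]
Result: 1
Step: tally.peek[]
Result: 1
Step: tally.begin[x: -65]
Result: -65
Step: tally.over[x: 3/4]
Result: -260/3

Answer: 942841/121


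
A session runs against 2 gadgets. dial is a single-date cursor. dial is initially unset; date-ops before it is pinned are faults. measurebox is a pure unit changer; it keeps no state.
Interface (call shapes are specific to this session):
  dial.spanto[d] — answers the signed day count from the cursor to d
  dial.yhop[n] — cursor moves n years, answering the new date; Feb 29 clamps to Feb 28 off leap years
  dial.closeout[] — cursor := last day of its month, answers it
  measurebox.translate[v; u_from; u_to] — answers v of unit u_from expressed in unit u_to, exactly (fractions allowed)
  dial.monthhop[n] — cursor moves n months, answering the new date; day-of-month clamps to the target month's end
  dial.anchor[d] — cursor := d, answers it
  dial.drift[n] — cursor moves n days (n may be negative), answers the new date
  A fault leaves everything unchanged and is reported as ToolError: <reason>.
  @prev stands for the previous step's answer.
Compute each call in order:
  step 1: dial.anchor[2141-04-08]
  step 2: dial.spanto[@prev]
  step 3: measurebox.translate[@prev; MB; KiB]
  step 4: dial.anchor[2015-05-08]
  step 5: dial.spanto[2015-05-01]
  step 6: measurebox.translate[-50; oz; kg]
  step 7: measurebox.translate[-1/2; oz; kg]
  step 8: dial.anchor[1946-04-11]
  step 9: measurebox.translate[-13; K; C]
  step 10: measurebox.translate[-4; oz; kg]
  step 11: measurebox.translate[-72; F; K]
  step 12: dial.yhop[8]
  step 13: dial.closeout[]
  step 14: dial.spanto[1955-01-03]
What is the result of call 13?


// dial.anchor(d: 2141-04-08) : 2141-04-08
// dial.spanto(d: @prev) : 0
// measurebox.translate(v: @prev, u_from: MB, u_to: KiB) : 0
// dial.anchor(d: 2015-05-08) : 2015-05-08
// dial.spanto(d: 2015-05-01) : -7
// measurebox.translate(v: -50, u_from: oz, u_to: kg) : -45359237/32000000
// measurebox.translate(v: -1/2, u_from: oz, u_to: kg) : -45359237/3200000000
// dial.anchor(d: 1946-04-11) : 1946-04-11
// measurebox.translate(v: -13, u_from: K, u_to: C) : -5723/20
// measurebox.translate(v: -4, u_from: oz, u_to: kg) : -45359237/400000000
// measurebox.translate(v: -72, u_from: F, u_to: K) : 38767/180
// dial.yhop(n: 8) : 1954-04-11
// dial.closeout() : 1954-04-30
// dial.spanto(d: 1955-01-03) : 248

Answer: 1954-04-30


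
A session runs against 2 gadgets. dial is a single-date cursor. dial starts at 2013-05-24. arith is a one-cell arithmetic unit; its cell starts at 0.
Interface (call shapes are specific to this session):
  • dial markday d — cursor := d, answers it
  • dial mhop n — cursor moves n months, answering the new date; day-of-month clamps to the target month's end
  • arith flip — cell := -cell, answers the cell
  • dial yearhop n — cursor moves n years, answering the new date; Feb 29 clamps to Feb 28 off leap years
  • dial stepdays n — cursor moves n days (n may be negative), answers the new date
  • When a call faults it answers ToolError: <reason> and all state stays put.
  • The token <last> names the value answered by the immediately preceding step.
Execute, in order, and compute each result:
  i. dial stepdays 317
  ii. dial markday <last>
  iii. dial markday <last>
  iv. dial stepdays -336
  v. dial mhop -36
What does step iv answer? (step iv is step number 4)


~$ dial stepdays n=317
[out] 2014-04-06
~$ dial markday d=<last>
[out] 2014-04-06
~$ dial markday d=<last>
[out] 2014-04-06
~$ dial stepdays n=-336
[out] 2013-05-05
~$ dial mhop n=-36
[out] 2010-05-05

Answer: 2013-05-05


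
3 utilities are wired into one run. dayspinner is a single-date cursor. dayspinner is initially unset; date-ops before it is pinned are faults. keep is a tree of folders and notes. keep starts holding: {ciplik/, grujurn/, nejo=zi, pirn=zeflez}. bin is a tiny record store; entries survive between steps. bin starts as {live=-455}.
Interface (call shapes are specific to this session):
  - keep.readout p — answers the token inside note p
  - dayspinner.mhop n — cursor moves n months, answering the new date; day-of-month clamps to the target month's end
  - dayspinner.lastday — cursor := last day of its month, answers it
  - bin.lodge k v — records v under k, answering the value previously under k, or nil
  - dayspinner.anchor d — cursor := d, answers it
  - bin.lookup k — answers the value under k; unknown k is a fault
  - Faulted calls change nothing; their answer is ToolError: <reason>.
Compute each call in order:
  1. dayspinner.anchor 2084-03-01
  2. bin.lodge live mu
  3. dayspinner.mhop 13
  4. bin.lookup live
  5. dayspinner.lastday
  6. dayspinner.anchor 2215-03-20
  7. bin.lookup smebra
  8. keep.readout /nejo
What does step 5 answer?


I run dayspinner.anchor(2084-03-01), which returns 2084-03-01.
I run bin.lodge(live, mu), and observe -455.
I try dayspinner.mhop(13), yielding 2085-04-01.
Next I call bin.lookup(live), and see mu.
Next I call dayspinner.lastday(), and see 2085-04-30.
I try dayspinner.anchor(2215-03-20), which returns 2215-03-20.
I try bin.lookup(smebra), giving ToolError: no such key smebra.
I call keep.readout(/nejo), yielding zi.

Answer: 2085-04-30


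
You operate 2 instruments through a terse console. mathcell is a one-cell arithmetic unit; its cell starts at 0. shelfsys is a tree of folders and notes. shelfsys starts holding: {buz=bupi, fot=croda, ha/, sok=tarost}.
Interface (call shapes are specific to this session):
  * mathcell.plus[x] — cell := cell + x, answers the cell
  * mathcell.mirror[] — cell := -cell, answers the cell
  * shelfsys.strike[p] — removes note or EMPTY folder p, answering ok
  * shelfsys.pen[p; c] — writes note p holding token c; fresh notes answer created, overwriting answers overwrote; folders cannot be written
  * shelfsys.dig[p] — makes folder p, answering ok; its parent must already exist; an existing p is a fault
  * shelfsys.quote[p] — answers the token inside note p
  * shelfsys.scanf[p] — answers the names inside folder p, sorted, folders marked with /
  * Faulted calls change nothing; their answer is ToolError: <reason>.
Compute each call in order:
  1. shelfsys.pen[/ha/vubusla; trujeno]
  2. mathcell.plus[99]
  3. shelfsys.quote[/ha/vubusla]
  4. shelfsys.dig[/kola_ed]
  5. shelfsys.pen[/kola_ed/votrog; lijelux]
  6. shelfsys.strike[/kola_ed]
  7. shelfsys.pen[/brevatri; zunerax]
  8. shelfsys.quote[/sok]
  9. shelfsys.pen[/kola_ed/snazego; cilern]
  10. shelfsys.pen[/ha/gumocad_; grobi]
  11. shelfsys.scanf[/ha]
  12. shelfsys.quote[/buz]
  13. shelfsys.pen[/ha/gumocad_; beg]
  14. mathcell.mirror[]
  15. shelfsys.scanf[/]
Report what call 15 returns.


Answer: [brevatri, buz, fot, ha/, kola_ed/, sok]

Derivation:
I call pen with p=/ha/vubusla, c=trujeno, and see created.
I run plus with x=99, → 99.
I run quote with p=/ha/vubusla, which returns trujeno.
Then dig with p=/kola_ed, and get ok.
Then pen with p=/kola_ed/votrog, c=lijelux, which returns created.
Calling strike with p=/kola_ed, which returns ToolError: not empty.
I call pen with p=/brevatri, c=zunerax, and get created.
Calling quote with p=/sok: tarost.
Next I call pen with p=/kola_ed/snazego, c=cilern, and observe created.
I use pen with p=/ha/gumocad_, c=grobi, → created.
Invoking scanf with p=/ha, giving [gumocad_, vubusla].
Then quote with p=/buz, and see bupi.
Then pen with p=/ha/gumocad_, c=beg, which returns overwrote.
I call mirror, giving -99.
I call scanf with p=/, and observe [brevatri, buz, fot, ha/, kola_ed/, sok].


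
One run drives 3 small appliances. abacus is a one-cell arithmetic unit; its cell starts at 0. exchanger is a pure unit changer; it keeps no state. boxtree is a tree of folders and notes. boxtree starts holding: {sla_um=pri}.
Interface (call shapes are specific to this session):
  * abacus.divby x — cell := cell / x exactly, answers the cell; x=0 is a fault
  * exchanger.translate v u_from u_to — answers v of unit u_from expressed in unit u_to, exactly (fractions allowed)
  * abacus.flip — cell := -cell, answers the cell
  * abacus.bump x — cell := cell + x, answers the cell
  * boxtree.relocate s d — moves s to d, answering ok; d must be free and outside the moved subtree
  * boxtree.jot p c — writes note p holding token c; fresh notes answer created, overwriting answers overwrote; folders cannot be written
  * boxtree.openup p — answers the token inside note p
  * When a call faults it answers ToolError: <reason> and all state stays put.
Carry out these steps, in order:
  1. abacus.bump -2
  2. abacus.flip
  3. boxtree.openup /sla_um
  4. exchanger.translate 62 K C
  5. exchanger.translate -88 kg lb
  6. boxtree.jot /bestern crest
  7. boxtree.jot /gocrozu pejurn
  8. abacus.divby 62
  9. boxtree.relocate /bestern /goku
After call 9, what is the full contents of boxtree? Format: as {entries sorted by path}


Answer: {gocrozu=pejurn, goku=crest, sla_um=pri}

Derivation:
% abacus.bump x: -2
  -2
% abacus.flip
  2
% boxtree.openup p: /sla_um
  pri
% exchanger.translate v: 62 u_from: K u_to: C
  -4223/20
% exchanger.translate v: -88 u_from: kg u_to: lb
  -800000000/4123567
% boxtree.jot p: /bestern c: crest
  created
% boxtree.jot p: /gocrozu c: pejurn
  created
% abacus.divby x: 62
  1/31
% boxtree.relocate s: /bestern d: /goku
  ok
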